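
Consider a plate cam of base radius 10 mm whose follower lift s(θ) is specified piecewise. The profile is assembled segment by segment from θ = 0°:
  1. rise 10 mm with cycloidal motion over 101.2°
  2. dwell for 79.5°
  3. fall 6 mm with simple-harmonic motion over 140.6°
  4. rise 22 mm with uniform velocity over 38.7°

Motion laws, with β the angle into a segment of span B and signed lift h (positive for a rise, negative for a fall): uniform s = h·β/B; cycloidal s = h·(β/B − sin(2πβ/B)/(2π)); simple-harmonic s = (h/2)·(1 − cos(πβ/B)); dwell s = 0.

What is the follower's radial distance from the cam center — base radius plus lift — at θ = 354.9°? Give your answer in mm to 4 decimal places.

seg 1 [0°–101.2°] cycloidal, h=10: full span → s += 10 → s = 10.0000
seg 2 [101.2°–180.7°] dwell: s stays 10.0000
seg 3 [180.7°–321.3°] simple-harmonic, h=-6: full span → s += -6 → s = 4.0000
seg 4 [321.3°–360°] uniform, h=22: θ=354.9° here. β=33.6, B=38.7. 22·33.6/38.7 = 19.1008 → s = 23.1008
radial distance = base radius + s = 10 + 23.1008 = 33.1008

33.1008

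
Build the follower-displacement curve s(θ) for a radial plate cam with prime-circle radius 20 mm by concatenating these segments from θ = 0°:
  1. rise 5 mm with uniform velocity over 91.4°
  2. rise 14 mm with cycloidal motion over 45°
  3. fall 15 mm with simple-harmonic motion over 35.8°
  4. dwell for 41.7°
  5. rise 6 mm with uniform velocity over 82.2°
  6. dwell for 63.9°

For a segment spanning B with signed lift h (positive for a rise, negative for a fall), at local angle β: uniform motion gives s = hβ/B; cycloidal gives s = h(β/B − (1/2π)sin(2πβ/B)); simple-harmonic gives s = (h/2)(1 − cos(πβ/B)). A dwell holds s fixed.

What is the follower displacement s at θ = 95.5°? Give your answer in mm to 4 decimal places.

seg 1 [0°–91.4°] uniform, h=5: full span → s += 5 → s = 5.0000
seg 2 [91.4°–136.4°] cycloidal, h=14: θ=95.5° here. β=4.1, B=45. 14·(0.0911 − sin(2π·0.0911)/(2π)) = 0.0685 → s = 5.0685

5.0685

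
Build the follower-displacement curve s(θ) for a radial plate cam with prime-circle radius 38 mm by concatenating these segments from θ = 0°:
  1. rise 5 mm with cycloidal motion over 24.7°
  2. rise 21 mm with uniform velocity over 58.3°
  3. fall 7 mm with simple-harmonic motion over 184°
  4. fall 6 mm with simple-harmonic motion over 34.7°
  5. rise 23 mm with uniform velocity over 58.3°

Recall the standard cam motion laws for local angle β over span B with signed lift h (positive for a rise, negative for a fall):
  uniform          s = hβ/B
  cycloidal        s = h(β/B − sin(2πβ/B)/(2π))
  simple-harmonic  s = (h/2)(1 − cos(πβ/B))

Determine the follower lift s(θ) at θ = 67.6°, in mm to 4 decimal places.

seg 1 [0°–24.7°] cycloidal, h=5: full span → s += 5 → s = 5.0000
seg 2 [24.7°–83°] uniform, h=21: θ=67.6° here. β=42.9, B=58.3. 21·42.9/58.3 = 15.4528 → s = 20.4528

20.4528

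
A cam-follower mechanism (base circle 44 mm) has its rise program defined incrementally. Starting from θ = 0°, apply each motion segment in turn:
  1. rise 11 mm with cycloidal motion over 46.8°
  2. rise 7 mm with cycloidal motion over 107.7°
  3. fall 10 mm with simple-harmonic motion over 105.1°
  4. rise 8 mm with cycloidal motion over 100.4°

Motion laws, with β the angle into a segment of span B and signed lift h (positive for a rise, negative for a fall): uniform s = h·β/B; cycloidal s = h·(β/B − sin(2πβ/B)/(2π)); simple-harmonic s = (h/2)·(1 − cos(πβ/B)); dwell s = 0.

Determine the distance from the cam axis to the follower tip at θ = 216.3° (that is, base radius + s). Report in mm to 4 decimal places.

seg 1 [0°–46.8°] cycloidal, h=11: full span → s += 11 → s = 11.0000
seg 2 [46.8°–154.5°] cycloidal, h=7: full span → s += 7 → s = 18.0000
seg 3 [154.5°–259.6°] simple-harmonic, h=-10: θ=216.3° here. β=61.8, B=105.1. -10/2·(1 − cos(π·0.5880)) = -6.3649 → s = 11.6351
radial distance = base radius + s = 44 + 11.6351 = 55.6351

55.6351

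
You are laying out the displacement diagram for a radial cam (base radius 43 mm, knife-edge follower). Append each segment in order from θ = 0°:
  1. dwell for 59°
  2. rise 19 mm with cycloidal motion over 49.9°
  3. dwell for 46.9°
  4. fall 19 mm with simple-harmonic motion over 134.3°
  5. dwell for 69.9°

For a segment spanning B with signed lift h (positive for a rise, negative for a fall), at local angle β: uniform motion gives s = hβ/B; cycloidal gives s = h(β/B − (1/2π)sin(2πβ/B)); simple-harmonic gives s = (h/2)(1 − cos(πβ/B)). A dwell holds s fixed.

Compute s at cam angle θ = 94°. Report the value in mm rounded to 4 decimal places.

seg 1 [0°–59°] dwell: s stays 0.0000
seg 2 [59°–108.9°] cycloidal, h=19: θ=94° here. β=35, B=49.9. 19·(0.7014 − sin(2π·0.7014)/(2π)) = 16.2107 → s = 16.2107

16.2107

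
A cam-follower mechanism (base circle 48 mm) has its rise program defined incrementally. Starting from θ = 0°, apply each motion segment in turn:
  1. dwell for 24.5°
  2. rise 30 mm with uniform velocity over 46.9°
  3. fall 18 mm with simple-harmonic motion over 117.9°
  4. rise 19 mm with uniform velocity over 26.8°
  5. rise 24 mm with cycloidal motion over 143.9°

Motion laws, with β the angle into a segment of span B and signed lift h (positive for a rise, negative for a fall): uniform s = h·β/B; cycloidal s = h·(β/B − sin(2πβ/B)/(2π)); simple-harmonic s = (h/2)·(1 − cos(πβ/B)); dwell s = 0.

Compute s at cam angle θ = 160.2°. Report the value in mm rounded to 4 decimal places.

seg 1 [0°–24.5°] dwell: s stays 0.0000
seg 2 [24.5°–71.4°] uniform, h=30: full span → s += 30 → s = 30.0000
seg 3 [71.4°–189.3°] simple-harmonic, h=-18: θ=160.2° here. β=88.8, B=117.9. -18/2·(1 − cos(π·0.7532)) = -15.4272 → s = 14.5728

14.5728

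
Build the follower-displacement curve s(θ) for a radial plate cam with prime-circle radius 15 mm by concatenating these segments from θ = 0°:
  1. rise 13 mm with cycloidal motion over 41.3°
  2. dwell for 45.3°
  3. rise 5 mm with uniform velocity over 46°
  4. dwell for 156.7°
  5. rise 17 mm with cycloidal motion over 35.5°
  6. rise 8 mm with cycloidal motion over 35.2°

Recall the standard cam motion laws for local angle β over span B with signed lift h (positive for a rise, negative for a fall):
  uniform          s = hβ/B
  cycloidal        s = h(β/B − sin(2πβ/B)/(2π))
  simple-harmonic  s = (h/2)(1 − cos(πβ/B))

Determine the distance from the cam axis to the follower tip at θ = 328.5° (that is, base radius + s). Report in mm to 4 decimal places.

seg 1 [0°–41.3°] cycloidal, h=13: full span → s += 13 → s = 13.0000
seg 2 [41.3°–86.6°] dwell: s stays 13.0000
seg 3 [86.6°–132.6°] uniform, h=5: full span → s += 5 → s = 18.0000
seg 4 [132.6°–289.3°] dwell: s stays 18.0000
seg 5 [289.3°–324.8°] cycloidal, h=17: full span → s += 17 → s = 35.0000
seg 6 [324.8°–360°] cycloidal, h=8: θ=328.5° here. β=3.7, B=35.2. 8·(0.1051 − sin(2π·0.1051)/(2π)) = 0.0598 → s = 35.0598
radial distance = base radius + s = 15 + 35.0598 = 50.0598

50.0598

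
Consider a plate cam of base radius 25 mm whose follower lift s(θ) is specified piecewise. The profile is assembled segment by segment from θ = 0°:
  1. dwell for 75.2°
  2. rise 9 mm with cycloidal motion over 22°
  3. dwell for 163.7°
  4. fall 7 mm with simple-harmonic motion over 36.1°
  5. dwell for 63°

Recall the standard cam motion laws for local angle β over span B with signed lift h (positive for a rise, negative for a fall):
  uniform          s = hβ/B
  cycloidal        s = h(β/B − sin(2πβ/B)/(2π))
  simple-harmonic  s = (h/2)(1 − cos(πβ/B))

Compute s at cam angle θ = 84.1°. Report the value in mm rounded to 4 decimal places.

seg 1 [0°–75.2°] dwell: s stays 0.0000
seg 2 [75.2°–97.2°] cycloidal, h=9: θ=84.1° here. β=8.9, B=22. 9·(0.4045 − sin(2π·0.4045)/(2π)) = 2.8324 → s = 2.8324

2.8324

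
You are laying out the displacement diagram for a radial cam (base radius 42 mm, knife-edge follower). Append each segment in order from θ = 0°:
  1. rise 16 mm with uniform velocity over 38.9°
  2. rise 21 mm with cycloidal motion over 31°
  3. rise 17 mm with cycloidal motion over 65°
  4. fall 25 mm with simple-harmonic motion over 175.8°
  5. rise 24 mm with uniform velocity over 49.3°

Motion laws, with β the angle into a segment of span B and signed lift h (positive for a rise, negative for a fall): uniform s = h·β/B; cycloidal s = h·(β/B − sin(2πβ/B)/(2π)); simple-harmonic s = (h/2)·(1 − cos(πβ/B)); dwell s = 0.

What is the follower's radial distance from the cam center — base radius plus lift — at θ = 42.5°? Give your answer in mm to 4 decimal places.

seg 1 [0°–38.9°] uniform, h=16: full span → s += 16 → s = 16.0000
seg 2 [38.9°–69.9°] cycloidal, h=21: θ=42.5° here. β=3.6, B=31. 21·(0.1161 − sin(2π·0.1161)/(2π)) = 0.2107 → s = 16.2107
radial distance = base radius + s = 42 + 16.2107 = 58.2107

58.2107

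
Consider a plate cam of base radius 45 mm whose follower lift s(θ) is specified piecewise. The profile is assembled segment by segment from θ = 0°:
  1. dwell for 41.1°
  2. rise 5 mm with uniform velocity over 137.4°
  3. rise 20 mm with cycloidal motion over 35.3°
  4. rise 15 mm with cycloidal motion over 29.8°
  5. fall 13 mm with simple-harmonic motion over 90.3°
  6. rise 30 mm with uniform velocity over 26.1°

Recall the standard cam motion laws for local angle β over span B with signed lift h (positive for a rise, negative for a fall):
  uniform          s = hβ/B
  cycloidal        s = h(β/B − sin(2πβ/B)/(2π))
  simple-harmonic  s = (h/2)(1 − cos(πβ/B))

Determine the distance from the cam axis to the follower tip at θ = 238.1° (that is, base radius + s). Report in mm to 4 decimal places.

seg 1 [0°–41.1°] dwell: s stays 0.0000
seg 2 [41.1°–178.5°] uniform, h=5: full span → s += 5 → s = 5.0000
seg 3 [178.5°–213.8°] cycloidal, h=20: full span → s += 20 → s = 25.0000
seg 4 [213.8°–243.6°] cycloidal, h=15: θ=238.1° here. β=24.3, B=29.8. 15·(0.8154 − sin(2π·0.8154)/(2π)) = 14.4199 → s = 39.4199
radial distance = base radius + s = 45 + 39.4199 = 84.4199

84.4199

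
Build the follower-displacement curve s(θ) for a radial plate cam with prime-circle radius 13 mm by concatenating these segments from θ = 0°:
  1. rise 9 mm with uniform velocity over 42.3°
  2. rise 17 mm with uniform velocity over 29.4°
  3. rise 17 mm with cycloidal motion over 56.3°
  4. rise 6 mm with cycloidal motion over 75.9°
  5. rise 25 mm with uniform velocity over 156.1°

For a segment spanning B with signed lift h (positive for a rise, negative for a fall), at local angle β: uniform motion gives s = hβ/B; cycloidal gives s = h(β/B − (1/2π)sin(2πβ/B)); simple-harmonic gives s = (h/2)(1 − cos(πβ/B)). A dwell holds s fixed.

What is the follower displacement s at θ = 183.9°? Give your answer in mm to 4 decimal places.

seg 1 [0°–42.3°] uniform, h=9: full span → s += 9 → s = 9.0000
seg 2 [42.3°–71.7°] uniform, h=17: full span → s += 17 → s = 26.0000
seg 3 [71.7°–128°] cycloidal, h=17: full span → s += 17 → s = 43.0000
seg 4 [128°–203.9°] cycloidal, h=6: θ=183.9° here. β=55.9, B=75.9. 6·(0.7365 − sin(2π·0.7365)/(2π)) = 5.3705 → s = 48.3705

48.3705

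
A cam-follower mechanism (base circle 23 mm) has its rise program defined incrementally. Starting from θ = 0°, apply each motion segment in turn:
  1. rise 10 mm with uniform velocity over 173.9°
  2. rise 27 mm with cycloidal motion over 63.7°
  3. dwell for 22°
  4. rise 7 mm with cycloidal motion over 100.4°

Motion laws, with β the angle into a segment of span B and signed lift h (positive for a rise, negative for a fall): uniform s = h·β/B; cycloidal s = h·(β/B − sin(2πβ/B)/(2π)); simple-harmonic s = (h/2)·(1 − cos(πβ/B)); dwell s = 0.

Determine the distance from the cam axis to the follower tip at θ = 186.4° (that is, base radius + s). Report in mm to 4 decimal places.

seg 1 [0°–173.9°] uniform, h=10: full span → s += 10 → s = 10.0000
seg 2 [173.9°–237.6°] cycloidal, h=27: θ=186.4° here. β=12.5, B=63.7. 27·(0.1962 − sin(2π·0.1962)/(2π)) = 1.2440 → s = 11.2440
radial distance = base radius + s = 23 + 11.2440 = 34.2440

34.2440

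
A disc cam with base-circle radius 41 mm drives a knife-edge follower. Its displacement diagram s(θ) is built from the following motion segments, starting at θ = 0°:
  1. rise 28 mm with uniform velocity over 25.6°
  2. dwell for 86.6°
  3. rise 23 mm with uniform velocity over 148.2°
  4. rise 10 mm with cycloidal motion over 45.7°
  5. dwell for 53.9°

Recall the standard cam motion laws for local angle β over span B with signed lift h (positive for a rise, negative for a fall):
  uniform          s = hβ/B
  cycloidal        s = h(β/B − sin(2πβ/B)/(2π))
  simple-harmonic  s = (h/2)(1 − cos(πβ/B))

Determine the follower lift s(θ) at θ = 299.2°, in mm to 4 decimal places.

seg 1 [0°–25.6°] uniform, h=28: full span → s += 28 → s = 28.0000
seg 2 [25.6°–112.2°] dwell: s stays 28.0000
seg 3 [112.2°–260.4°] uniform, h=23: full span → s += 23 → s = 51.0000
seg 4 [260.4°–306.1°] cycloidal, h=10: θ=299.2° here. β=38.8, B=45.7. 10·(0.8490 − sin(2π·0.8490)/(2π)) = 9.7835 → s = 60.7835

60.7835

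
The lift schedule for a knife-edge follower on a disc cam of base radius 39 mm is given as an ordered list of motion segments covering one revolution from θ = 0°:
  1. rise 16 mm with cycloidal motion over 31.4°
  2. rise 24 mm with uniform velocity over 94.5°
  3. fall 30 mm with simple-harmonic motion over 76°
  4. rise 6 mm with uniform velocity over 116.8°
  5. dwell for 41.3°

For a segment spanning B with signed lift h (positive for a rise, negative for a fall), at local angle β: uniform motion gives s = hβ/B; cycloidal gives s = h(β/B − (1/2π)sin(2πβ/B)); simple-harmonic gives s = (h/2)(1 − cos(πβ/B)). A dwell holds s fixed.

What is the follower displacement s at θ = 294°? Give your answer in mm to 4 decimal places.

seg 1 [0°–31.4°] cycloidal, h=16: full span → s += 16 → s = 16.0000
seg 2 [31.4°–125.9°] uniform, h=24: full span → s += 24 → s = 40.0000
seg 3 [125.9°–201.9°] simple-harmonic, h=-30: full span → s += -30 → s = 10.0000
seg 4 [201.9°–318.7°] uniform, h=6: θ=294° here. β=92.1, B=116.8. 6·92.1/116.8 = 4.7312 → s = 14.7312

14.7312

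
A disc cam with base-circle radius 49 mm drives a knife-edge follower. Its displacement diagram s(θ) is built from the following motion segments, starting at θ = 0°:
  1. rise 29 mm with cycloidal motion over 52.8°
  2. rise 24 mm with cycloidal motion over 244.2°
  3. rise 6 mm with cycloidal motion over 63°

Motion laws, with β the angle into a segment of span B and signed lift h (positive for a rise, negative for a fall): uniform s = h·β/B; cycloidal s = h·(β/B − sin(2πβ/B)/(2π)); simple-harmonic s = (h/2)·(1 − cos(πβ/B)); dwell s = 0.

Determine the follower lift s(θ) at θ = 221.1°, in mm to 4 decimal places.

seg 1 [0°–52.8°] cycloidal, h=29: full span → s += 29 → s = 29.0000
seg 2 [52.8°–297°] cycloidal, h=24: θ=221.1° here. β=168.3, B=244.2. 24·(0.6892 − sin(2π·0.6892)/(2π)) = 20.0848 → s = 49.0848

49.0848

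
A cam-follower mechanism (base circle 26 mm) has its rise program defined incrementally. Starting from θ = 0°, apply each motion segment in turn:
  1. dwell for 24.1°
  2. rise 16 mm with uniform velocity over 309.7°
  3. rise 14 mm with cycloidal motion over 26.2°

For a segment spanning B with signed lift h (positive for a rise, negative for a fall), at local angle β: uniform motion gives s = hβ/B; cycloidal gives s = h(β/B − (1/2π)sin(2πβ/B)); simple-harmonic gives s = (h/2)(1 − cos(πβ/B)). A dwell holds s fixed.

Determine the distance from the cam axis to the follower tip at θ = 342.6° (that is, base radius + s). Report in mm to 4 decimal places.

seg 1 [0°–24.1°] dwell: s stays 0.0000
seg 2 [24.1°–333.8°] uniform, h=16: full span → s += 16 → s = 16.0000
seg 3 [333.8°–360°] cycloidal, h=14: θ=342.6° here. β=8.8, B=26.2. 14·(0.3359 − sin(2π·0.3359)/(2π)) = 2.7907 → s = 18.7907
radial distance = base radius + s = 26 + 18.7907 = 44.7907

44.7907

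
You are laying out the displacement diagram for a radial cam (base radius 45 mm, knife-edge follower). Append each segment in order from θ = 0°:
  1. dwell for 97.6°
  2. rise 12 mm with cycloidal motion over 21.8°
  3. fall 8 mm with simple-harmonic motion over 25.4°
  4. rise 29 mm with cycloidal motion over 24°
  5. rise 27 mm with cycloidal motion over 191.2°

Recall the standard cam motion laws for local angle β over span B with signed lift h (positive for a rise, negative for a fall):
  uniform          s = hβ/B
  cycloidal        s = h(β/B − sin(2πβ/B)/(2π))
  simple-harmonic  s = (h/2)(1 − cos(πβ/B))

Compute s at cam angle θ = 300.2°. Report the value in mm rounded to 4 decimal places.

seg 1 [0°–97.6°] dwell: s stays 0.0000
seg 2 [97.6°–119.4°] cycloidal, h=12: full span → s += 12 → s = 12.0000
seg 3 [119.4°–144.8°] simple-harmonic, h=-8: full span → s += -8 → s = 4.0000
seg 4 [144.8°–168.8°] cycloidal, h=29: full span → s += 29 → s = 33.0000
seg 5 [168.8°–360°] cycloidal, h=27: θ=300.2° here. β=131.4, B=191.2. 27·(0.6872 − sin(2π·0.6872)/(2π)) = 22.5228 → s = 55.5228

55.5228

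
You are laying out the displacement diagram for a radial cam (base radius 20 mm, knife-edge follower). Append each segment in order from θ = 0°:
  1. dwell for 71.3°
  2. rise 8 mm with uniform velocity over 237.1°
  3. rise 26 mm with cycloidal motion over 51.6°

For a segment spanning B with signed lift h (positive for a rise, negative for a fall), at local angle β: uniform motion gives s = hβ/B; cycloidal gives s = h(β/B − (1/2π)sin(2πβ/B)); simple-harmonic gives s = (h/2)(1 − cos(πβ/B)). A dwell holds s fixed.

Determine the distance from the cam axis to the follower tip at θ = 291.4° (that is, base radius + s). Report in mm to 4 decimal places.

seg 1 [0°–71.3°] dwell: s stays 0.0000
seg 2 [71.3°–308.4°] uniform, h=8: θ=291.4° here. β=220.1, B=237.1. 8·220.1/237.1 = 7.4264 → s = 7.4264
radial distance = base radius + s = 20 + 7.4264 = 27.4264

27.4264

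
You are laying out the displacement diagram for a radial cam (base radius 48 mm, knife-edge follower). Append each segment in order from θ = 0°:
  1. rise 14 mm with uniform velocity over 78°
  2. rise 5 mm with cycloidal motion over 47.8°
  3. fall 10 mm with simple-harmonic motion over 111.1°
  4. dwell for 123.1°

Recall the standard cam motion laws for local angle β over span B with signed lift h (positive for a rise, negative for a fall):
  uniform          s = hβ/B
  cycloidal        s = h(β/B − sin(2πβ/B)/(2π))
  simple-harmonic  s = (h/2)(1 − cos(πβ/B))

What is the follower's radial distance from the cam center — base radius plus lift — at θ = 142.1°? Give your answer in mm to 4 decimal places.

seg 1 [0°–78°] uniform, h=14: full span → s += 14 → s = 14.0000
seg 2 [78°–125.8°] cycloidal, h=5: full span → s += 5 → s = 19.0000
seg 3 [125.8°–236.9°] simple-harmonic, h=-10: θ=142.1° here. β=16.3, B=111.1. -10/2·(1 − cos(π·0.1467)) = -0.5218 → s = 18.4782
radial distance = base radius + s = 48 + 18.4782 = 66.4782

66.4782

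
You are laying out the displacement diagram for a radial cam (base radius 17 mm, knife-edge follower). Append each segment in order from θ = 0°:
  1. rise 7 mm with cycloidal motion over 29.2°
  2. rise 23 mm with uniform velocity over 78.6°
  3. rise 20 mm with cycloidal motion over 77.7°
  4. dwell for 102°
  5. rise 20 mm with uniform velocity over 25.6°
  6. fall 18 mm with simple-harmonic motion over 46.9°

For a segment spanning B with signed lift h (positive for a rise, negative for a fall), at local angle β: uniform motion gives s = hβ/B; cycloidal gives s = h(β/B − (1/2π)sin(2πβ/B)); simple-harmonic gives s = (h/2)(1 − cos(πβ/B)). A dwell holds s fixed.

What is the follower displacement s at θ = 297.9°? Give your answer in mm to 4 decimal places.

seg 1 [0°–29.2°] cycloidal, h=7: full span → s += 7 → s = 7.0000
seg 2 [29.2°–107.8°] uniform, h=23: full span → s += 23 → s = 30.0000
seg 3 [107.8°–185.5°] cycloidal, h=20: full span → s += 20 → s = 50.0000
seg 4 [185.5°–287.5°] dwell: s stays 50.0000
seg 5 [287.5°–313.1°] uniform, h=20: θ=297.9° here. β=10.4, B=25.6. 20·10.4/25.6 = 8.1250 → s = 58.1250

58.1250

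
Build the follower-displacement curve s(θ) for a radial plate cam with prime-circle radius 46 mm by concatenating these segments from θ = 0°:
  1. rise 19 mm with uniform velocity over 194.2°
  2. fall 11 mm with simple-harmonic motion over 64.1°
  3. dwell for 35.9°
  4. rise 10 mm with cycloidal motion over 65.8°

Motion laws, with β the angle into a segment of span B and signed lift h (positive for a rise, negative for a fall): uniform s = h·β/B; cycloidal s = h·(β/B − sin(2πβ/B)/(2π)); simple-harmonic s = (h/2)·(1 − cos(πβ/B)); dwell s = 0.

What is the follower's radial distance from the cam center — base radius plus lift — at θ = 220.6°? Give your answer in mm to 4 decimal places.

seg 1 [0°–194.2°] uniform, h=19: full span → s += 19 → s = 19.0000
seg 2 [194.2°–258.3°] simple-harmonic, h=-11: θ=220.6° here. β=26.4, B=64.1. -11/2·(1 − cos(π·0.4119)) = -3.9964 → s = 15.0036
radial distance = base radius + s = 46 + 15.0036 = 61.0036

61.0036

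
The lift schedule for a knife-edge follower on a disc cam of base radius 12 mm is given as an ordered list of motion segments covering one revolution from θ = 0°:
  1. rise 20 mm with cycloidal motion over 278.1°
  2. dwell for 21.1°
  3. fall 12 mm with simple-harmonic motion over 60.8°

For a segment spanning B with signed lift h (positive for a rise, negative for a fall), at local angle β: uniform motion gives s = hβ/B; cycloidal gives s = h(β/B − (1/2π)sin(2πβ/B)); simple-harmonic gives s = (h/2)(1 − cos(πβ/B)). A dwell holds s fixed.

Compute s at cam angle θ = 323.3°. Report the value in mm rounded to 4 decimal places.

seg 1 [0°–278.1°] cycloidal, h=20: full span → s += 20 → s = 20.0000
seg 2 [278.1°–299.2°] dwell: s stays 20.0000
seg 3 [299.2°–360°] simple-harmonic, h=-12: θ=323.3° here. β=24.1, B=60.8. -12/2·(1 − cos(π·0.3964)) = -4.0812 → s = 15.9188

15.9188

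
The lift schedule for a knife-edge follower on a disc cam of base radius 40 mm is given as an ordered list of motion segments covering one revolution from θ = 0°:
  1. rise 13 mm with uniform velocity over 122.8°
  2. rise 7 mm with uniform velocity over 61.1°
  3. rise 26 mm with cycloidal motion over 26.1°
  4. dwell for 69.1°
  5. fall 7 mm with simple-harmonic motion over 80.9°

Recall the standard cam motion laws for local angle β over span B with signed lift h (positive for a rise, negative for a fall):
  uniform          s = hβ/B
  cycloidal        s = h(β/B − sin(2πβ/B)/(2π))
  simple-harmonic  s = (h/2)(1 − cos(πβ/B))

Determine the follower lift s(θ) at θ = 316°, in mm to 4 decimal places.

seg 1 [0°–122.8°] uniform, h=13: full span → s += 13 → s = 13.0000
seg 2 [122.8°–183.9°] uniform, h=7: full span → s += 7 → s = 20.0000
seg 3 [183.9°–210°] cycloidal, h=26: full span → s += 26 → s = 46.0000
seg 4 [210°–279.1°] dwell: s stays 46.0000
seg 5 [279.1°–360°] simple-harmonic, h=-7: θ=316° here. β=36.9, B=80.9. -7/2·(1 − cos(π·0.4561)) = -3.0190 → s = 42.9810

42.9810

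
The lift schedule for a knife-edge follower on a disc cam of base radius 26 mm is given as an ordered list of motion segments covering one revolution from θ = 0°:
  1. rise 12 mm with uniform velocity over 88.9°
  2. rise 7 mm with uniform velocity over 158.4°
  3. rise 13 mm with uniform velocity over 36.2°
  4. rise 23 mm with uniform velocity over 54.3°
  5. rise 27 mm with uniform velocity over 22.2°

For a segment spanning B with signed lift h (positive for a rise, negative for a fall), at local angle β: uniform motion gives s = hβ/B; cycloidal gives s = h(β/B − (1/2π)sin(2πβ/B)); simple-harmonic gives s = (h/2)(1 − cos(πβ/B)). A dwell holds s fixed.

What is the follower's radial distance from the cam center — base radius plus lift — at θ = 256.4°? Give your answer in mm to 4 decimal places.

seg 1 [0°–88.9°] uniform, h=12: full span → s += 12 → s = 12.0000
seg 2 [88.9°–247.3°] uniform, h=7: full span → s += 7 → s = 19.0000
seg 3 [247.3°–283.5°] uniform, h=13: θ=256.4° here. β=9.1, B=36.2. 13·9.1/36.2 = 3.2680 → s = 22.2680
radial distance = base radius + s = 26 + 22.2680 = 48.2680

48.2680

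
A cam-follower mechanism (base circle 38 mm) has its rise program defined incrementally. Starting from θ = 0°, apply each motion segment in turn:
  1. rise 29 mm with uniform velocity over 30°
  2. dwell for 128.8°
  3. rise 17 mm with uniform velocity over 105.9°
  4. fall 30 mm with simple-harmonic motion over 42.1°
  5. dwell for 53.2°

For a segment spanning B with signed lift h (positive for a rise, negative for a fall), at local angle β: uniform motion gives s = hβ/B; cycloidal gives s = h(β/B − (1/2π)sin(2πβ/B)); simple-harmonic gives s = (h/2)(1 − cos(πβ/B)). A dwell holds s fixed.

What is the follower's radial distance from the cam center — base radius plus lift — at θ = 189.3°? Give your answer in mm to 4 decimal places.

seg 1 [0°–30°] uniform, h=29: full span → s += 29 → s = 29.0000
seg 2 [30°–158.8°] dwell: s stays 29.0000
seg 3 [158.8°–264.7°] uniform, h=17: θ=189.3° here. β=30.5, B=105.9. 17·30.5/105.9 = 4.8961 → s = 33.8961
radial distance = base radius + s = 38 + 33.8961 = 71.8961

71.8961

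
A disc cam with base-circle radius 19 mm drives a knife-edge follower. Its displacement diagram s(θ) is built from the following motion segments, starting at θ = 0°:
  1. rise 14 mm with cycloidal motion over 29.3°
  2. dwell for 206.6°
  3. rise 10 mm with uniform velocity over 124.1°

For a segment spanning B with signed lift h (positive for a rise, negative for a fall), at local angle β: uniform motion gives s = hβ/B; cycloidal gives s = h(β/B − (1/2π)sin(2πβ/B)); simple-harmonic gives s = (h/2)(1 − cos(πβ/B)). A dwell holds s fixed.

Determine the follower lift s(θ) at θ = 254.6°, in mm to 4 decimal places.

seg 1 [0°–29.3°] cycloidal, h=14: full span → s += 14 → s = 14.0000
seg 2 [29.3°–235.9°] dwell: s stays 14.0000
seg 3 [235.9°–360°] uniform, h=10: θ=254.6° here. β=18.7, B=124.1. 10·18.7/124.1 = 1.5068 → s = 15.5068

15.5068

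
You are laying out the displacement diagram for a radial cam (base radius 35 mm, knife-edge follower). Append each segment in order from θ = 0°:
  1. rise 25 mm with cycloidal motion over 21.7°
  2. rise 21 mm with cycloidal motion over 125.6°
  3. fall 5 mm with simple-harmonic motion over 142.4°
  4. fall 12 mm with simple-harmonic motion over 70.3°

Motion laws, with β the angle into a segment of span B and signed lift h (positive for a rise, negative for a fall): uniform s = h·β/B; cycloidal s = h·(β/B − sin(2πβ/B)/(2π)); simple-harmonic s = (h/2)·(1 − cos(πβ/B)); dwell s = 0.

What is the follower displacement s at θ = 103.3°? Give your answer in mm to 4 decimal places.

seg 1 [0°–21.7°] cycloidal, h=25: full span → s += 25 → s = 25.0000
seg 2 [21.7°–147.3°] cycloidal, h=21: θ=103.3° here. β=81.6, B=125.6. 21·(0.6497 − sin(2π·0.6497)/(2π)) = 16.3433 → s = 41.3433

41.3433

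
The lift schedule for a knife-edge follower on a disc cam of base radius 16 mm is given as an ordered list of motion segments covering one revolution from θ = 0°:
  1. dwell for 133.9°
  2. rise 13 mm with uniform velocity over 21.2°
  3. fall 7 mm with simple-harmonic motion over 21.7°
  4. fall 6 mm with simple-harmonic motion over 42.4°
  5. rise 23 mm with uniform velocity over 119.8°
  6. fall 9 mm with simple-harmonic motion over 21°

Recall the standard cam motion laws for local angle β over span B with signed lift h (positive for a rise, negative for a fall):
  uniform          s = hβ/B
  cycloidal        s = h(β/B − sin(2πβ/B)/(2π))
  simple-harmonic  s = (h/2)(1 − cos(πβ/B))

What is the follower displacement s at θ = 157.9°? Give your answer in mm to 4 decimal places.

seg 1 [0°–133.9°] dwell: s stays 0.0000
seg 2 [133.9°–155.1°] uniform, h=13: full span → s += 13 → s = 13.0000
seg 3 [155.1°–176.8°] simple-harmonic, h=-7: θ=157.9° here. β=2.8, B=21.7. -7/2·(1 − cos(π·0.1290)) = -0.2836 → s = 12.7164

12.7164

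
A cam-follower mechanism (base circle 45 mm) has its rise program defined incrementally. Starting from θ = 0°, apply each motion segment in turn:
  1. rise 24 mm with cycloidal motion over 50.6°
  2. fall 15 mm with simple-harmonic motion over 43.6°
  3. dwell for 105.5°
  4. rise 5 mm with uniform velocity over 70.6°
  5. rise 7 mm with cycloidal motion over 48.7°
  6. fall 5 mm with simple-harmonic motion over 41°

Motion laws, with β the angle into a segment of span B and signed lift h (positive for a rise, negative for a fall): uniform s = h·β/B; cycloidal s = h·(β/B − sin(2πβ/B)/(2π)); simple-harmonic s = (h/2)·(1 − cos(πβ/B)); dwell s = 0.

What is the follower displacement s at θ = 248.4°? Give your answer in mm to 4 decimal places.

seg 1 [0°–50.6°] cycloidal, h=24: full span → s += 24 → s = 24.0000
seg 2 [50.6°–94.2°] simple-harmonic, h=-15: full span → s += -15 → s = 9.0000
seg 3 [94.2°–199.7°] dwell: s stays 9.0000
seg 4 [199.7°–270.3°] uniform, h=5: θ=248.4° here. β=48.7, B=70.6. 5·48.7/70.6 = 3.4490 → s = 12.4490

12.4490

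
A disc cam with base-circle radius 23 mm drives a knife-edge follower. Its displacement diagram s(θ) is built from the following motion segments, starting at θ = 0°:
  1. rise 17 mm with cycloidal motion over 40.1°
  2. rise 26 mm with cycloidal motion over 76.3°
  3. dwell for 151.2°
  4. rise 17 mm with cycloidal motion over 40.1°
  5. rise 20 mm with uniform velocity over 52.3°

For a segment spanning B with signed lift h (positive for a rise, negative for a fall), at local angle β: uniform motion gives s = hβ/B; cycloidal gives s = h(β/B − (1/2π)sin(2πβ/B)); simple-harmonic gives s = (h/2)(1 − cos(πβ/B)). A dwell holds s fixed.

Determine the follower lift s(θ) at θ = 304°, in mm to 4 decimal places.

seg 1 [0°–40.1°] cycloidal, h=17: full span → s += 17 → s = 17.0000
seg 2 [40.1°–116.4°] cycloidal, h=26: full span → s += 26 → s = 43.0000
seg 3 [116.4°–267.6°] dwell: s stays 43.0000
seg 4 [267.6°–307.7°] cycloidal, h=17: θ=304° here. β=36.4, B=40.1. 17·(0.9077 − sin(2π·0.9077)/(2π)) = 16.9136 → s = 59.9136

59.9136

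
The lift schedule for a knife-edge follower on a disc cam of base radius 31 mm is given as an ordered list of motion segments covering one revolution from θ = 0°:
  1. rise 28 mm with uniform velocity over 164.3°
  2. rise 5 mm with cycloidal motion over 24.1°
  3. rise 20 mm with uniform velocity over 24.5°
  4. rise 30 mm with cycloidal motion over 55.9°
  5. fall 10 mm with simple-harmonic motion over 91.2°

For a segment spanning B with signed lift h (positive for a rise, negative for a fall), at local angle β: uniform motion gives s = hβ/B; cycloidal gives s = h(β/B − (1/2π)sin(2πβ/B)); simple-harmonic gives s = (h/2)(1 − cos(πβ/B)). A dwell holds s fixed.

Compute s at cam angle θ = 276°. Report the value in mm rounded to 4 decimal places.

seg 1 [0°–164.3°] uniform, h=28: full span → s += 28 → s = 28.0000
seg 2 [164.3°–188.4°] cycloidal, h=5: full span → s += 5 → s = 33.0000
seg 3 [188.4°–212.9°] uniform, h=20: full span → s += 20 → s = 53.0000
seg 4 [212.9°–268.8°] cycloidal, h=30: full span → s += 30 → s = 83.0000
seg 5 [268.8°–360°] simple-harmonic, h=-10: θ=276° here. β=7.2, B=91.2. -10/2·(1 − cos(π·0.0789)) = -0.1530 → s = 82.8470

82.8470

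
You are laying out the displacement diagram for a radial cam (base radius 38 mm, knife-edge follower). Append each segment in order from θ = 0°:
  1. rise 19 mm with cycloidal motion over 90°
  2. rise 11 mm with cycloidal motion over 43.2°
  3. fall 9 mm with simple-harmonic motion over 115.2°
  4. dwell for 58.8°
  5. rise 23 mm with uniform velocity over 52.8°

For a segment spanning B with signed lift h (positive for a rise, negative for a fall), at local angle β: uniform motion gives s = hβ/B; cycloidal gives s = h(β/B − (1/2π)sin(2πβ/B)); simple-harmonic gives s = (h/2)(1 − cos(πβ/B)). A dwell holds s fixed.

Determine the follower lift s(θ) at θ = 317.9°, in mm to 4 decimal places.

seg 1 [0°–90°] cycloidal, h=19: full span → s += 19 → s = 19.0000
seg 2 [90°–133.2°] cycloidal, h=11: full span → s += 11 → s = 30.0000
seg 3 [133.2°–248.4°] simple-harmonic, h=-9: full span → s += -9 → s = 21.0000
seg 4 [248.4°–307.2°] dwell: s stays 21.0000
seg 5 [307.2°–360°] uniform, h=23: θ=317.9° here. β=10.7, B=52.8. 23·10.7/52.8 = 4.6610 → s = 25.6610

25.6610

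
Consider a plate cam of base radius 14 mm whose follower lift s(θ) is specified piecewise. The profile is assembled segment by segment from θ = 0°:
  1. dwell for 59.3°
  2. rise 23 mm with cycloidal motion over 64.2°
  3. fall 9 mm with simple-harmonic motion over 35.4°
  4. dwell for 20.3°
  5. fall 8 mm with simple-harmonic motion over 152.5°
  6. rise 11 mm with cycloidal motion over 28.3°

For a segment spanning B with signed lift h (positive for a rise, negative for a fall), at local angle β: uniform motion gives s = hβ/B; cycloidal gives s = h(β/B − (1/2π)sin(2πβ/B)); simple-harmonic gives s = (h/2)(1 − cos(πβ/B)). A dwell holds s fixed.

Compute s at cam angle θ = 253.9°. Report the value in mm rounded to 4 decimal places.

seg 1 [0°–59.3°] dwell: s stays 0.0000
seg 2 [59.3°–123.5°] cycloidal, h=23: full span → s += 23 → s = 23.0000
seg 3 [123.5°–158.9°] simple-harmonic, h=-9: full span → s += -9 → s = 14.0000
seg 4 [158.9°–179.2°] dwell: s stays 14.0000
seg 5 [179.2°–331.7°] simple-harmonic, h=-8: θ=253.9° here. β=74.7, B=152.5. -8/2·(1 − cos(π·0.4898)) = -3.8723 → s = 10.1277

10.1277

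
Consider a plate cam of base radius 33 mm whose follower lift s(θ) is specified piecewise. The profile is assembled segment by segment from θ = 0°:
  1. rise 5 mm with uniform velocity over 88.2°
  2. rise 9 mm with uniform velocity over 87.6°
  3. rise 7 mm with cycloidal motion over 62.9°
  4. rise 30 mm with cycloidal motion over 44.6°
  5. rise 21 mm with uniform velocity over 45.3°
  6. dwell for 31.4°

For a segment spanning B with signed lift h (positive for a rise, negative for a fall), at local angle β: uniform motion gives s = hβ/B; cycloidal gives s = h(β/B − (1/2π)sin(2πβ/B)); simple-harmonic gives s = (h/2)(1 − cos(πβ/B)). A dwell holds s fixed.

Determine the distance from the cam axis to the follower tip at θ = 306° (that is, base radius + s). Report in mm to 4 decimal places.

seg 1 [0°–88.2°] uniform, h=5: full span → s += 5 → s = 5.0000
seg 2 [88.2°–175.8°] uniform, h=9: full span → s += 9 → s = 14.0000
seg 3 [175.8°–238.7°] cycloidal, h=7: full span → s += 7 → s = 21.0000
seg 4 [238.7°–283.3°] cycloidal, h=30: full span → s += 30 → s = 51.0000
seg 5 [283.3°–328.6°] uniform, h=21: θ=306° here. β=22.7, B=45.3. 21·22.7/45.3 = 10.5232 → s = 61.5232
radial distance = base radius + s = 33 + 61.5232 = 94.5232

94.5232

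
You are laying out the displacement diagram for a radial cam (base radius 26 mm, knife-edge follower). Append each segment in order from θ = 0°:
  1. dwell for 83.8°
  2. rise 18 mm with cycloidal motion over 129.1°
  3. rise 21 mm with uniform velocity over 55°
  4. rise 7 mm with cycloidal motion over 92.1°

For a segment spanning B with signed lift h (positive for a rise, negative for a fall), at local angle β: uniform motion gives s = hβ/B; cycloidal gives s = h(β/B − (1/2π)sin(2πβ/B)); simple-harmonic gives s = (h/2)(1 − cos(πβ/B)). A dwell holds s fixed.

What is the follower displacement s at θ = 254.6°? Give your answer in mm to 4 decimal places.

seg 1 [0°–83.8°] dwell: s stays 0.0000
seg 2 [83.8°–212.9°] cycloidal, h=18: full span → s += 18 → s = 18.0000
seg 3 [212.9°–267.9°] uniform, h=21: θ=254.6° here. β=41.7, B=55. 21·41.7/55 = 15.9218 → s = 33.9218

33.9218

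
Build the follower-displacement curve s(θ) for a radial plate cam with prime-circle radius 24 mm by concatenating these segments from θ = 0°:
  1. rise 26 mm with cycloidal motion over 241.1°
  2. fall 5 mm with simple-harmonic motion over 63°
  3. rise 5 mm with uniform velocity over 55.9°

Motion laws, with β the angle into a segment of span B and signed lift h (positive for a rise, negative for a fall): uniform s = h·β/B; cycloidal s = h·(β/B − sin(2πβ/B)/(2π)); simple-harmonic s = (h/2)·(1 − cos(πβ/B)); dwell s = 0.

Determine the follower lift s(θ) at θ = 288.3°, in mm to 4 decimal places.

seg 1 [0°–241.1°] cycloidal, h=26: full span → s += 26 → s = 26.0000
seg 2 [241.1°–304.1°] simple-harmonic, h=-5: θ=288.3° here. β=47.2, B=63. -5/2·(1 − cos(π·0.7492)) = -4.2634 → s = 21.7366

21.7366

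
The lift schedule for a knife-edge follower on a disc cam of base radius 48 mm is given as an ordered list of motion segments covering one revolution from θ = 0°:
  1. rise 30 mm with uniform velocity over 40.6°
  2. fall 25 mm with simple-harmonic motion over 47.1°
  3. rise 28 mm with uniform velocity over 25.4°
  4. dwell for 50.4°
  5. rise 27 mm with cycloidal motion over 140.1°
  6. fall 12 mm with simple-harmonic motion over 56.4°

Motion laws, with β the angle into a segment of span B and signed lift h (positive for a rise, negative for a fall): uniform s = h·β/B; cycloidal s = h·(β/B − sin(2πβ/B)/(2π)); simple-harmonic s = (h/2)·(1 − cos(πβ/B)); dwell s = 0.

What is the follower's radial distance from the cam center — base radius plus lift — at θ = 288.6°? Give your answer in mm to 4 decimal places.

seg 1 [0°–40.6°] uniform, h=30: full span → s += 30 → s = 30.0000
seg 2 [40.6°–87.7°] simple-harmonic, h=-25: full span → s += -25 → s = 5.0000
seg 3 [87.7°–113.1°] uniform, h=28: full span → s += 28 → s = 33.0000
seg 4 [113.1°–163.5°] dwell: s stays 33.0000
seg 5 [163.5°–303.6°] cycloidal, h=27: θ=288.6° here. β=125.1, B=140.1. 27·(0.8929 − sin(2π·0.8929)/(2π)) = 26.7868 → s = 59.7868
radial distance = base radius + s = 48 + 59.7868 = 107.7868

107.7868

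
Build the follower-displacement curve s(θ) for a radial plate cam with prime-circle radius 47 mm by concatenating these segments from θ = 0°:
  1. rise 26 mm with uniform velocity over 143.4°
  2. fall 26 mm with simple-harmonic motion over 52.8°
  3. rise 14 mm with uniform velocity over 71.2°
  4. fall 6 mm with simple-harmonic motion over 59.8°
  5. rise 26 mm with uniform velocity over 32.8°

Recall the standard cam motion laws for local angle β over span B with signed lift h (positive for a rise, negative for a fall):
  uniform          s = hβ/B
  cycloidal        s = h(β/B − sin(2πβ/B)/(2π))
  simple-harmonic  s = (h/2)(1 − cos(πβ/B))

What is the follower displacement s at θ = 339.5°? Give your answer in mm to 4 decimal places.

seg 1 [0°–143.4°] uniform, h=26: full span → s += 26 → s = 26.0000
seg 2 [143.4°–196.2°] simple-harmonic, h=-26: full span → s += -26 → s = 0.0000
seg 3 [196.2°–267.4°] uniform, h=14: full span → s += 14 → s = 14.0000
seg 4 [267.4°–327.2°] simple-harmonic, h=-6: full span → s += -6 → s = 8.0000
seg 5 [327.2°–360°] uniform, h=26: θ=339.5° here. β=12.3, B=32.8. 26·12.3/32.8 = 9.7500 → s = 17.7500

17.7500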